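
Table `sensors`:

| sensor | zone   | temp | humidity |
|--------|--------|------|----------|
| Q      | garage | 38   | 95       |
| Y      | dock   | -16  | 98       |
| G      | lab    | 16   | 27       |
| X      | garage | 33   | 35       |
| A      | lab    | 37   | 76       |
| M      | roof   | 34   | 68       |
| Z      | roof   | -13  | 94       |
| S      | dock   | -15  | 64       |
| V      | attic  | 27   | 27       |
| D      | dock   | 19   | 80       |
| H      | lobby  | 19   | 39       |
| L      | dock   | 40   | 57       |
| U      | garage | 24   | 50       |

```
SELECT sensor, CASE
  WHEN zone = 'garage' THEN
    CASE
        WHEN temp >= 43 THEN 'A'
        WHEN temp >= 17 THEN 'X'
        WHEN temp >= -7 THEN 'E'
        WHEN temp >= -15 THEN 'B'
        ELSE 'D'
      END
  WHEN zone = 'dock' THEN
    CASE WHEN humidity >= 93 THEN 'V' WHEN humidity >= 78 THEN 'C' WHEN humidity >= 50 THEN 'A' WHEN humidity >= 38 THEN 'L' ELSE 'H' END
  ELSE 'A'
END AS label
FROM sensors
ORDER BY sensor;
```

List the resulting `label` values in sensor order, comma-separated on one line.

sensor=A: zone='lab' → outer ELSE → A
sensor=D: zone='dock' → inner[humidity >= 78] → C
sensor=G: zone='lab' → outer ELSE → A
sensor=H: zone='lobby' → outer ELSE → A
sensor=L: zone='dock' → inner[humidity >= 50] → A
sensor=M: zone='roof' → outer ELSE → A
sensor=Q: zone='garage' → inner[temp >= 17] → X
sensor=S: zone='dock' → inner[humidity >= 50] → A
sensor=U: zone='garage' → inner[temp >= 17] → X
sensor=V: zone='attic' → outer ELSE → A
sensor=X: zone='garage' → inner[temp >= 17] → X
sensor=Y: zone='dock' → inner[humidity >= 93] → V
sensor=Z: zone='roof' → outer ELSE → A

A, C, A, A, A, A, X, A, X, A, X, V, A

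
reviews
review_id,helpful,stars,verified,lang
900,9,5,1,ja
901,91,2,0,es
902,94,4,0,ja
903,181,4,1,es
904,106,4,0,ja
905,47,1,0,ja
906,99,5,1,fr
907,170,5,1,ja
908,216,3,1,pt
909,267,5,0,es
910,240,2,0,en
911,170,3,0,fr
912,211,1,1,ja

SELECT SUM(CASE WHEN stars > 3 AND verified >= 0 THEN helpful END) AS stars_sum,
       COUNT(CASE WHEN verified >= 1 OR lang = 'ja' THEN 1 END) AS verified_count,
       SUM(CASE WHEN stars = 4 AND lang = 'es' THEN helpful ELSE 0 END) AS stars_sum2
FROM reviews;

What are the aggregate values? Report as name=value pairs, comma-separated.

[stars_sum: stars > 3 AND verified >= 0]
review_id=900: ✓ → 9
review_id=901: ✗
review_id=902: ✓ → 94
review_id=903: ✓ → 181
review_id=904: ✓ → 106
review_id=905: ✗
review_id=906: ✓ → 99
review_id=907: ✓ → 170
review_id=908: ✗
review_id=909: ✓ → 267
review_id=910: ✗
review_id=911: ✗
review_id=912: ✗
stars_sum = 9 + 94 + 181 + 106 + 99 + 170 + 267 = 926
—
[verified_count: verified >= 1 OR lang = 'ja']
review_id=900: ✓ → 1
review_id=901: ✗
review_id=902: ✓ → 1
review_id=903: ✓ → 1
review_id=904: ✓ → 1
review_id=905: ✓ → 1
review_id=906: ✓ → 1
review_id=907: ✓ → 1
review_id=908: ✓ → 1
review_id=909: ✗
review_id=910: ✗
review_id=911: ✗
review_id=912: ✓ → 1
verified_count = COUNT(1, 1, 1, 1, 1, 1, 1, 1, 1) = 9
—
[stars_sum2: stars = 4 AND lang = 'es']
review_id=900: ✗
review_id=901: ✗
review_id=902: ✗
review_id=903: ✓ → 181
review_id=904: ✗
review_id=905: ✗
review_id=906: ✗
review_id=907: ✗
review_id=908: ✗
review_id=909: ✗
review_id=910: ✗
review_id=911: ✗
review_id=912: ✗
stars_sum2 = 181

stars_sum=926, verified_count=9, stars_sum2=181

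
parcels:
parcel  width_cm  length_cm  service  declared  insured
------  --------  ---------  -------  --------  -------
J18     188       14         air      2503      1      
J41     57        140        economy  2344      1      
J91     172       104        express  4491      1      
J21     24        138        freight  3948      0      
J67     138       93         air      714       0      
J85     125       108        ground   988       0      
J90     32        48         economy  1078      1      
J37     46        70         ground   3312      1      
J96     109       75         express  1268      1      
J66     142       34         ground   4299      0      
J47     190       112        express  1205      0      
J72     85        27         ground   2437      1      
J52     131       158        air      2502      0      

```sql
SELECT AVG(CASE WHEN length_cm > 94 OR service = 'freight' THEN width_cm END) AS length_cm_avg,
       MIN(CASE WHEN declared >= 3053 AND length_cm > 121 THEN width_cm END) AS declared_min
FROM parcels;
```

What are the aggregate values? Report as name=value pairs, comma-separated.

length_cm_avg=116.5, declared_min=24

[length_cm_avg: length_cm > 94 OR service = 'freight']
parcel=J18: ✗
parcel=J41: ✓ → 57
parcel=J91: ✓ → 172
parcel=J21: ✓ → 24
parcel=J67: ✗
parcel=J85: ✓ → 125
parcel=J90: ✗
parcel=J37: ✗
parcel=J96: ✗
parcel=J66: ✗
parcel=J47: ✓ → 190
parcel=J72: ✗
parcel=J52: ✓ → 131
length_cm_avg = (57 + 172 + 24 + 125 + 190 + 131) / 6 = 116.5
—
[declared_min: declared >= 3053 AND length_cm > 121]
parcel=J18: ✗
parcel=J41: ✗
parcel=J91: ✗
parcel=J21: ✓ → 24
parcel=J67: ✗
parcel=J85: ✗
parcel=J90: ✗
parcel=J37: ✗
parcel=J96: ✗
parcel=J66: ✗
parcel=J47: ✗
parcel=J72: ✗
parcel=J52: ✗
declared_min = MIN(24) = 24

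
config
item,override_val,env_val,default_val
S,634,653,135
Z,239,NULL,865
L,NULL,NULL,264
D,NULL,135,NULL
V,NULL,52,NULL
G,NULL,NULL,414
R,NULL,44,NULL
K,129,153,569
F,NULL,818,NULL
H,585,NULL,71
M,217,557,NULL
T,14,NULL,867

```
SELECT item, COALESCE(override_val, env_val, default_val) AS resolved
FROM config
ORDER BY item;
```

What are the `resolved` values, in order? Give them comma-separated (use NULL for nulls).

135, 818, 414, 585, 129, 264, 217, 44, 634, 14, 52, 239

item=D: override_val=NULL, env_val=135 → 135
item=F: override_val=NULL, env_val=818 → 818
item=G: override_val=NULL, env_val=NULL, default_val=414 → 414
item=H: override_val=585 → 585
item=K: override_val=129 → 129
item=L: override_val=NULL, env_val=NULL, default_val=264 → 264
item=M: override_val=217 → 217
item=R: override_val=NULL, env_val=44 → 44
item=S: override_val=634 → 634
item=T: override_val=14 → 14
item=V: override_val=NULL, env_val=52 → 52
item=Z: override_val=239 → 239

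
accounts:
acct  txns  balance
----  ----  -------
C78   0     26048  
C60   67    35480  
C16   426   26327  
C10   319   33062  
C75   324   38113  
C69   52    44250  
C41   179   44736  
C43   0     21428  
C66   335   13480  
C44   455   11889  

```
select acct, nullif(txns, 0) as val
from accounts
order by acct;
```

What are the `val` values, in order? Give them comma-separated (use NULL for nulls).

acct=C10: txns=319 vs 0: differ → 319
acct=C16: txns=426 vs 0: differ → 426
acct=C41: txns=179 vs 0: differ → 179
acct=C43: txns=0 vs 0: equal → NULL
acct=C44: txns=455 vs 0: differ → 455
acct=C60: txns=67 vs 0: differ → 67
acct=C66: txns=335 vs 0: differ → 335
acct=C69: txns=52 vs 0: differ → 52
acct=C75: txns=324 vs 0: differ → 324
acct=C78: txns=0 vs 0: equal → NULL

319, 426, 179, NULL, 455, 67, 335, 52, 324, NULL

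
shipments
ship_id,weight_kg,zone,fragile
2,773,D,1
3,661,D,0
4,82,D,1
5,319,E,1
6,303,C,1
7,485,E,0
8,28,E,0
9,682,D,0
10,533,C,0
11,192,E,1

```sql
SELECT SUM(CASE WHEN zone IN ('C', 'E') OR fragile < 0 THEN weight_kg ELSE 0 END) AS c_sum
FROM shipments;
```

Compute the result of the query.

1860

ship_id=2: ✗
ship_id=3: ✗
ship_id=4: ✗
ship_id=5: ✓ → 319
ship_id=6: ✓ → 303
ship_id=7: ✓ → 485
ship_id=8: ✓ → 28
ship_id=9: ✗
ship_id=10: ✓ → 533
ship_id=11: ✓ → 192
c_sum = 319 + 303 + 485 + 28 + 533 + 192 = 1860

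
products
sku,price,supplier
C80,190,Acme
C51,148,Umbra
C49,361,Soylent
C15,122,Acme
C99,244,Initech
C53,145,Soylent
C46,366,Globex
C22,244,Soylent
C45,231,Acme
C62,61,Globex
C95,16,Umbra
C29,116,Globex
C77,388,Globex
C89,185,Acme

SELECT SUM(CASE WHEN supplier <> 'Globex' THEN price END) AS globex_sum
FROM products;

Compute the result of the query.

1886

sku=C80: ✓ → 190
sku=C51: ✓ → 148
sku=C49: ✓ → 361
sku=C15: ✓ → 122
sku=C99: ✓ → 244
sku=C53: ✓ → 145
sku=C46: ✗
sku=C22: ✓ → 244
sku=C45: ✓ → 231
sku=C62: ✗
sku=C95: ✓ → 16
sku=C29: ✗
sku=C77: ✗
sku=C89: ✓ → 185
globex_sum = 190 + 148 + 361 + 122 + 244 + 145 + 244 + 231 + 16 + 185 = 1886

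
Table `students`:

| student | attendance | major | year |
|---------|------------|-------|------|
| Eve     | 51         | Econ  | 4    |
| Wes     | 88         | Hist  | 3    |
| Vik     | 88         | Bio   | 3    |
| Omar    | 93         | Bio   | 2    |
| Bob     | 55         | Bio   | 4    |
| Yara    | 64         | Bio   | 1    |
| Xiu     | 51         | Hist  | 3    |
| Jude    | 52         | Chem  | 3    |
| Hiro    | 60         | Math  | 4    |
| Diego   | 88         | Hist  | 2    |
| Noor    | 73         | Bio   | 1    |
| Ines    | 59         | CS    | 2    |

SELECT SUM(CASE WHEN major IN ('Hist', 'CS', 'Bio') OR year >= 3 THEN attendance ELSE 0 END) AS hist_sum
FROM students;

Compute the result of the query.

student=Eve: ✓ → 51
student=Wes: ✓ → 88
student=Vik: ✓ → 88
student=Omar: ✓ → 93
student=Bob: ✓ → 55
student=Yara: ✓ → 64
student=Xiu: ✓ → 51
student=Jude: ✓ → 52
student=Hiro: ✓ → 60
student=Diego: ✓ → 88
student=Noor: ✓ → 73
student=Ines: ✓ → 59
hist_sum = 51 + 88 + 88 + 93 + 55 + 64 + 51 + 52 + 60 + 88 + 73 + 59 = 822

822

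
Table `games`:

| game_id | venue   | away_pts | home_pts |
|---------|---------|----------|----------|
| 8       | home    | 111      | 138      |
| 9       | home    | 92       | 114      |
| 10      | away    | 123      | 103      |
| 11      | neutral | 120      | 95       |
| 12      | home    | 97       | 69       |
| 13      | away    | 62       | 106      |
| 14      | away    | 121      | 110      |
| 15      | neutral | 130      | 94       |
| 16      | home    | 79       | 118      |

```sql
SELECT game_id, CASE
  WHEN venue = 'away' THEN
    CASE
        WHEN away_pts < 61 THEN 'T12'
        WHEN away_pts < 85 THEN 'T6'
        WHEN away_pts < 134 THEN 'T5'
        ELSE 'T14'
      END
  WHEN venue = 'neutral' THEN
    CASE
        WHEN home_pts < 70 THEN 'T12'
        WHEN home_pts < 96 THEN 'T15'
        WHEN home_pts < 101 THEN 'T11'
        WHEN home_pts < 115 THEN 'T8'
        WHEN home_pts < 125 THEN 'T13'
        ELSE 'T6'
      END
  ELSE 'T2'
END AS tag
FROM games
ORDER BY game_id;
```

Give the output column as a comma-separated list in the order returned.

game_id=8: venue='home' → outer ELSE → T2
game_id=9: venue='home' → outer ELSE → T2
game_id=10: venue='away' → inner[away_pts < 134] → T5
game_id=11: venue='neutral' → inner[home_pts < 96] → T15
game_id=12: venue='home' → outer ELSE → T2
game_id=13: venue='away' → inner[away_pts < 85] → T6
game_id=14: venue='away' → inner[away_pts < 134] → T5
game_id=15: venue='neutral' → inner[home_pts < 96] → T15
game_id=16: venue='home' → outer ELSE → T2

T2, T2, T5, T15, T2, T6, T5, T15, T2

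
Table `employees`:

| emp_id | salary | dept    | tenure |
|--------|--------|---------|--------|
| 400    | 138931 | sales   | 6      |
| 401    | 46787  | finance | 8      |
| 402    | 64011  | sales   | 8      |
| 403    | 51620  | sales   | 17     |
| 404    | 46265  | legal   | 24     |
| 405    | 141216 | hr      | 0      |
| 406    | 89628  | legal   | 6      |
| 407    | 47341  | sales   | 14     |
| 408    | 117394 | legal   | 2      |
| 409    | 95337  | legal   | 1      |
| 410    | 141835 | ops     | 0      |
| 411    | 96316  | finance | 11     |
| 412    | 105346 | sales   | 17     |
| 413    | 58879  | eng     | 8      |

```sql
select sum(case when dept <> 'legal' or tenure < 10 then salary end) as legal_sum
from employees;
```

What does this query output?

1194641

emp_id=400: ✓ → 138931
emp_id=401: ✓ → 46787
emp_id=402: ✓ → 64011
emp_id=403: ✓ → 51620
emp_id=404: ✗
emp_id=405: ✓ → 141216
emp_id=406: ✓ → 89628
emp_id=407: ✓ → 47341
emp_id=408: ✓ → 117394
emp_id=409: ✓ → 95337
emp_id=410: ✓ → 141835
emp_id=411: ✓ → 96316
emp_id=412: ✓ → 105346
emp_id=413: ✓ → 58879
legal_sum = 138931 + 46787 + 64011 + 51620 + 141216 + 89628 + 47341 + 117394 + 95337 + 141835 + 96316 + 105346 + 58879 = 1194641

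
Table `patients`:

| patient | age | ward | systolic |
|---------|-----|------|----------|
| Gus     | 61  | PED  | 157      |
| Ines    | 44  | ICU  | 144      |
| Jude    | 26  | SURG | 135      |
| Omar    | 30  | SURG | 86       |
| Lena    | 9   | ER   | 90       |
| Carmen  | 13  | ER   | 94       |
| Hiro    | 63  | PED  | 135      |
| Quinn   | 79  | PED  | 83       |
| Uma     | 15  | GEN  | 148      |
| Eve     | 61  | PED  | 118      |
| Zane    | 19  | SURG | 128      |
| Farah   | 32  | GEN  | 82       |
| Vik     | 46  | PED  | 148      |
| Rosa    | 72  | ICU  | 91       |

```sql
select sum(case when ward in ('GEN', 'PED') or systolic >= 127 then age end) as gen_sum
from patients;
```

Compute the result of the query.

patient=Gus: ✓ → 61
patient=Ines: ✓ → 44
patient=Jude: ✓ → 26
patient=Omar: ✗
patient=Lena: ✗
patient=Carmen: ✗
patient=Hiro: ✓ → 63
patient=Quinn: ✓ → 79
patient=Uma: ✓ → 15
patient=Eve: ✓ → 61
patient=Zane: ✓ → 19
patient=Farah: ✓ → 32
patient=Vik: ✓ → 46
patient=Rosa: ✗
gen_sum = 61 + 44 + 26 + 63 + 79 + 15 + 61 + 19 + 32 + 46 = 446

446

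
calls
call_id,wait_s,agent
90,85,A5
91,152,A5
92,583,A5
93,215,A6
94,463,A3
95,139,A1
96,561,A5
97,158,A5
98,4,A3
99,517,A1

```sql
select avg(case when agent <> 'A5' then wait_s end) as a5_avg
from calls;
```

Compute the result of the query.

call_id=90: ✗
call_id=91: ✗
call_id=92: ✗
call_id=93: ✓ → 215
call_id=94: ✓ → 463
call_id=95: ✓ → 139
call_id=96: ✗
call_id=97: ✗
call_id=98: ✓ → 4
call_id=99: ✓ → 517
a5_avg = (215 + 463 + 139 + 4 + 517) / 5 = 267.6

267.6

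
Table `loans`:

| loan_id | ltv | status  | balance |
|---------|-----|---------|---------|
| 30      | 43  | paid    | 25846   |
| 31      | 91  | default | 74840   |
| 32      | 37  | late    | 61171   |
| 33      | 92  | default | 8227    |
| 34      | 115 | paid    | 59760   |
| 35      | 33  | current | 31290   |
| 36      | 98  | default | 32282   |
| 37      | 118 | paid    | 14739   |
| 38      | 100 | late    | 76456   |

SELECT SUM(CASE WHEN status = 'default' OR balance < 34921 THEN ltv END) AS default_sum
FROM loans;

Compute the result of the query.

loan_id=30: ✓ → 43
loan_id=31: ✓ → 91
loan_id=32: ✗
loan_id=33: ✓ → 92
loan_id=34: ✗
loan_id=35: ✓ → 33
loan_id=36: ✓ → 98
loan_id=37: ✓ → 118
loan_id=38: ✗
default_sum = 43 + 91 + 92 + 33 + 98 + 118 = 475

475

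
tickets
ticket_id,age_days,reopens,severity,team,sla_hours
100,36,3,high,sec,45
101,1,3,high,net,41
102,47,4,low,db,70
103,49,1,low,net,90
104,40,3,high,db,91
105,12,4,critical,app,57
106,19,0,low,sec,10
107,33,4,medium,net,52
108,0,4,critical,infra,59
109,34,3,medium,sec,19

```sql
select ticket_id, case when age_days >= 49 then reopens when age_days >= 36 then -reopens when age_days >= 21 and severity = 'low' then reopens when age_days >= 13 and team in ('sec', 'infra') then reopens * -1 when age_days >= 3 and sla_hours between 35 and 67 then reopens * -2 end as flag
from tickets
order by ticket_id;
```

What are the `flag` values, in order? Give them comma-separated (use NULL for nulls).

ticket_id=100: age_days >= 36 → -3
ticket_id=101: (no match → NULL) → NULL
ticket_id=102: age_days >= 36 → -4
ticket_id=103: age_days >= 49 → 1
ticket_id=104: age_days >= 36 → -3
ticket_id=105: age_days >= 3 and sla_hours between 35 and 67 → -8
ticket_id=106: age_days >= 13 and team in ('sec', 'infra') → 0
ticket_id=107: age_days >= 3 and sla_hours between 35 and 67 → -8
ticket_id=108: (no match → NULL) → NULL
ticket_id=109: age_days >= 13 and team in ('sec', 'infra') → -3

-3, NULL, -4, 1, -3, -8, 0, -8, NULL, -3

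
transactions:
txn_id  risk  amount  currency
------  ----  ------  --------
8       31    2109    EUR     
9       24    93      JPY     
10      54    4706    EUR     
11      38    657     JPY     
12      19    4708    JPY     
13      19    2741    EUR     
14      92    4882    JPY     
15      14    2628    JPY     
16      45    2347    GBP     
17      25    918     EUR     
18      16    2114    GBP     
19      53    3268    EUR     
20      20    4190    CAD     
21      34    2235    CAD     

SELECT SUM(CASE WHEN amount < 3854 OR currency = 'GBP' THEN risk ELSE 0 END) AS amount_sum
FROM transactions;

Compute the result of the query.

299

txn_id=8: ✓ → 31
txn_id=9: ✓ → 24
txn_id=10: ✗
txn_id=11: ✓ → 38
txn_id=12: ✗
txn_id=13: ✓ → 19
txn_id=14: ✗
txn_id=15: ✓ → 14
txn_id=16: ✓ → 45
txn_id=17: ✓ → 25
txn_id=18: ✓ → 16
txn_id=19: ✓ → 53
txn_id=20: ✗
txn_id=21: ✓ → 34
amount_sum = 31 + 24 + 38 + 19 + 14 + 45 + 25 + 16 + 53 + 34 = 299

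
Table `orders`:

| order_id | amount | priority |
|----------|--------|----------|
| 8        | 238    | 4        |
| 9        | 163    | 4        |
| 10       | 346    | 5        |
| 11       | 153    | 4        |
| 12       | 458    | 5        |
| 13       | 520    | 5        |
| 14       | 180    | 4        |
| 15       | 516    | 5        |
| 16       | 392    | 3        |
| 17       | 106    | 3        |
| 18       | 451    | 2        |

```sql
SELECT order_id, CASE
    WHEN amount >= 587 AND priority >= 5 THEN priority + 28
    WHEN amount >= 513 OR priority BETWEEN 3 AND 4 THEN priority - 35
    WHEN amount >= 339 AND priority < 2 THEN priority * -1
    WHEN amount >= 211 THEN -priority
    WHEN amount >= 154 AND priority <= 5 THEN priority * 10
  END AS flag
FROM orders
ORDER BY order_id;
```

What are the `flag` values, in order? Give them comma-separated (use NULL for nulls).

order_id=8: amount >= 513 OR priority BETWEEN 3 AND 4 → -31
order_id=9: amount >= 513 OR priority BETWEEN 3 AND 4 → -31
order_id=10: amount >= 211 → -5
order_id=11: amount >= 513 OR priority BETWEEN 3 AND 4 → -31
order_id=12: amount >= 211 → -5
order_id=13: amount >= 513 OR priority BETWEEN 3 AND 4 → -30
order_id=14: amount >= 513 OR priority BETWEEN 3 AND 4 → -31
order_id=15: amount >= 513 OR priority BETWEEN 3 AND 4 → -30
order_id=16: amount >= 513 OR priority BETWEEN 3 AND 4 → -32
order_id=17: amount >= 513 OR priority BETWEEN 3 AND 4 → -32
order_id=18: amount >= 211 → -2

-31, -31, -5, -31, -5, -30, -31, -30, -32, -32, -2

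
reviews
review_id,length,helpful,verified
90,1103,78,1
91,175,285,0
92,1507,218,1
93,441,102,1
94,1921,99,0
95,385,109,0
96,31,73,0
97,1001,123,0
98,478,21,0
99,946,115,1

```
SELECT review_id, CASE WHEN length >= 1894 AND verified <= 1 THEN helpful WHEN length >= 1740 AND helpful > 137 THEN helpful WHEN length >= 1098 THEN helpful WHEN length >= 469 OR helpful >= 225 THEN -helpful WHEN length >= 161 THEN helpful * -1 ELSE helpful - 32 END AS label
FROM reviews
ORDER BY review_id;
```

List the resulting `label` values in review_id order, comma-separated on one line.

78, -285, 218, -102, 99, -109, 41, -123, -21, -115

review_id=90: length >= 1098 → 78
review_id=91: length >= 469 OR helpful >= 225 → -285
review_id=92: length >= 1098 → 218
review_id=93: length >= 161 → -102
review_id=94: length >= 1894 AND verified <= 1 → 99
review_id=95: length >= 161 → -109
review_id=96: ELSE → 41
review_id=97: length >= 469 OR helpful >= 225 → -123
review_id=98: length >= 469 OR helpful >= 225 → -21
review_id=99: length >= 469 OR helpful >= 225 → -115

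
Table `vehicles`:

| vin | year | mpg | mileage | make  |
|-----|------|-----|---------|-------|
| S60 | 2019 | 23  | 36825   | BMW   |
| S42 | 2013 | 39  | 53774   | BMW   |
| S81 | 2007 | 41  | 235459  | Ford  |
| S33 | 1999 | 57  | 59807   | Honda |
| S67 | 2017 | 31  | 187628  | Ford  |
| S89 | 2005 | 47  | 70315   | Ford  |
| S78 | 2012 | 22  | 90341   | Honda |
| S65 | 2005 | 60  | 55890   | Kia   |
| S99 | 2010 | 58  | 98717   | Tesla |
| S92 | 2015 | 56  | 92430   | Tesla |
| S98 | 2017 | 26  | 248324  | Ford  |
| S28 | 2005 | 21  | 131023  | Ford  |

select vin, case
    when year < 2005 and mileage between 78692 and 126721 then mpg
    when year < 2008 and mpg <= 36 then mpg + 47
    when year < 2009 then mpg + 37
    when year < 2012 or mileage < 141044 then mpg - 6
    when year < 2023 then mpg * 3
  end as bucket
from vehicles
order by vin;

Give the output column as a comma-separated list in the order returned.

68, 94, 33, 17, 97, 93, 16, 78, 84, 50, 78, 52

vin=S28: year < 2008 and mpg <= 36 → 68
vin=S33: year < 2009 → 94
vin=S42: year < 2012 or mileage < 141044 → 33
vin=S60: year < 2012 or mileage < 141044 → 17
vin=S65: year < 2009 → 97
vin=S67: year < 2023 → 93
vin=S78: year < 2012 or mileage < 141044 → 16
vin=S81: year < 2009 → 78
vin=S89: year < 2009 → 84
vin=S92: year < 2012 or mileage < 141044 → 50
vin=S98: year < 2023 → 78
vin=S99: year < 2012 or mileage < 141044 → 52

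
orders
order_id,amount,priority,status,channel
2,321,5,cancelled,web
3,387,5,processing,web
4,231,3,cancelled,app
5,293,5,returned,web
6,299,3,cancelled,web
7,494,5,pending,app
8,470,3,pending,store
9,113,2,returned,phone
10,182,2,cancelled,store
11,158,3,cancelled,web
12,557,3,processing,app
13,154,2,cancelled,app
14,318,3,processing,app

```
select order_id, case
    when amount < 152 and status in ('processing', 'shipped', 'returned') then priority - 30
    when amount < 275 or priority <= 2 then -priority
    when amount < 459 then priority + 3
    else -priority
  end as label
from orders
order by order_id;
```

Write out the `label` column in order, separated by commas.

order_id=2: amount < 459 → 8
order_id=3: amount < 459 → 8
order_id=4: amount < 275 or priority <= 2 → -3
order_id=5: amount < 459 → 8
order_id=6: amount < 459 → 6
order_id=7: ELSE → -5
order_id=8: ELSE → -3
order_id=9: amount < 152 and status in ('processing', 'shipped', 'returned') → -28
order_id=10: amount < 275 or priority <= 2 → -2
order_id=11: amount < 275 or priority <= 2 → -3
order_id=12: ELSE → -3
order_id=13: amount < 275 or priority <= 2 → -2
order_id=14: amount < 459 → 6

8, 8, -3, 8, 6, -5, -3, -28, -2, -3, -3, -2, 6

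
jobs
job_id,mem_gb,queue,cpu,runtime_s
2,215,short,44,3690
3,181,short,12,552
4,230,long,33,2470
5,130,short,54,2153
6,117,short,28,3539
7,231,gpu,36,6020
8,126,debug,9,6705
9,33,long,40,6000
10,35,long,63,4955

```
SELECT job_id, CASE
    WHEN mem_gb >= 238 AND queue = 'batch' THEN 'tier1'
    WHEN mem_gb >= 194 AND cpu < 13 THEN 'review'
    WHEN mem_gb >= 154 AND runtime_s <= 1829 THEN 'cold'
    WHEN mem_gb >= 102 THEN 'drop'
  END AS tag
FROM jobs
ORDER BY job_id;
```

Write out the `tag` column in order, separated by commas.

job_id=2: mem_gb >= 102 → drop
job_id=3: mem_gb >= 154 AND runtime_s <= 1829 → cold
job_id=4: mem_gb >= 102 → drop
job_id=5: mem_gb >= 102 → drop
job_id=6: mem_gb >= 102 → drop
job_id=7: mem_gb >= 102 → drop
job_id=8: mem_gb >= 102 → drop
job_id=9: (no match → NULL) → NULL
job_id=10: (no match → NULL) → NULL

drop, cold, drop, drop, drop, drop, drop, NULL, NULL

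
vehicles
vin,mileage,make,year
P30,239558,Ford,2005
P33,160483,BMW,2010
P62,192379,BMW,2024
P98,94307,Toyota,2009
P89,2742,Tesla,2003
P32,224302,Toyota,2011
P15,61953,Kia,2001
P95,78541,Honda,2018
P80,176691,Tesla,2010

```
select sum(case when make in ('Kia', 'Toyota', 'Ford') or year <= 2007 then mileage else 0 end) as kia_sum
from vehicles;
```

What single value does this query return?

622862

vin=P30: ✓ → 239558
vin=P33: ✗
vin=P62: ✗
vin=P98: ✓ → 94307
vin=P89: ✓ → 2742
vin=P32: ✓ → 224302
vin=P15: ✓ → 61953
vin=P95: ✗
vin=P80: ✗
kia_sum = 239558 + 94307 + 2742 + 224302 + 61953 = 622862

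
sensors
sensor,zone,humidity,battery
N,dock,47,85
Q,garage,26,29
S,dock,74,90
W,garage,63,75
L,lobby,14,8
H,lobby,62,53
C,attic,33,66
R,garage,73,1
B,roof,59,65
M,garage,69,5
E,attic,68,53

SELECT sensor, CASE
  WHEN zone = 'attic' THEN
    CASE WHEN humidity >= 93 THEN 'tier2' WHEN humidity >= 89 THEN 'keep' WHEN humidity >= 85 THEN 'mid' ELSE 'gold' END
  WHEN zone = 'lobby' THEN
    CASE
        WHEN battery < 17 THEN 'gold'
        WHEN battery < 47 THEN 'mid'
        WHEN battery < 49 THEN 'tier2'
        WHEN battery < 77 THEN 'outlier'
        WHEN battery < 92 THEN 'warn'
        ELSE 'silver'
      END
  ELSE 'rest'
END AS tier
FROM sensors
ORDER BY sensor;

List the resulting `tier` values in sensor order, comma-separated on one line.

sensor=B: zone='roof' → outer ELSE → rest
sensor=C: zone='attic' → inner[ELSE] → gold
sensor=E: zone='attic' → inner[ELSE] → gold
sensor=H: zone='lobby' → inner[battery < 77] → outlier
sensor=L: zone='lobby' → inner[battery < 17] → gold
sensor=M: zone='garage' → outer ELSE → rest
sensor=N: zone='dock' → outer ELSE → rest
sensor=Q: zone='garage' → outer ELSE → rest
sensor=R: zone='garage' → outer ELSE → rest
sensor=S: zone='dock' → outer ELSE → rest
sensor=W: zone='garage' → outer ELSE → rest

rest, gold, gold, outlier, gold, rest, rest, rest, rest, rest, rest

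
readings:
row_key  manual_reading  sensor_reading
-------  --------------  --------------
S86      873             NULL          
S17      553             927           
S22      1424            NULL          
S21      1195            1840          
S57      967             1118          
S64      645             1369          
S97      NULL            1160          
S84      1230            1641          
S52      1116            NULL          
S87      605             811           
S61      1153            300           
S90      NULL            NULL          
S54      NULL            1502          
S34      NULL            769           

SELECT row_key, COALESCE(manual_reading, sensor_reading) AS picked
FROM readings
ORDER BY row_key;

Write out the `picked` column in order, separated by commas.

553, 1195, 1424, 769, 1116, 1502, 967, 1153, 645, 1230, 873, 605, NULL, 1160

row_key=S17: manual_reading=553 → 553
row_key=S21: manual_reading=1195 → 1195
row_key=S22: manual_reading=1424 → 1424
row_key=S34: manual_reading=NULL, sensor_reading=769 → 769
row_key=S52: manual_reading=1116 → 1116
row_key=S54: manual_reading=NULL, sensor_reading=1502 → 1502
row_key=S57: manual_reading=967 → 967
row_key=S61: manual_reading=1153 → 1153
row_key=S64: manual_reading=645 → 645
row_key=S84: manual_reading=1230 → 1230
row_key=S86: manual_reading=873 → 873
row_key=S87: manual_reading=605 → 605
row_key=S90: manual_reading=NULL, sensor_reading=NULL (all NULL) → NULL
row_key=S97: manual_reading=NULL, sensor_reading=1160 → 1160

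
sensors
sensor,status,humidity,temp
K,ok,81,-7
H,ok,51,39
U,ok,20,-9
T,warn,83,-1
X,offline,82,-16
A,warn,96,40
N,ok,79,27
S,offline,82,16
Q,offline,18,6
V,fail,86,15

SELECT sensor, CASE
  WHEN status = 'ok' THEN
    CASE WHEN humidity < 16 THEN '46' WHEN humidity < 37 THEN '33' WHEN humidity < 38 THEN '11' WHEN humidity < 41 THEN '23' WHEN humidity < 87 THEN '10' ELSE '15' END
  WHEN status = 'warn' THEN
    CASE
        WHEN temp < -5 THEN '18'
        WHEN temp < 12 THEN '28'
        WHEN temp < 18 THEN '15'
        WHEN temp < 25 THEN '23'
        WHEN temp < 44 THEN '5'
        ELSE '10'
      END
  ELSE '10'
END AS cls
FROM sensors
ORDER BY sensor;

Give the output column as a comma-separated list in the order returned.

5, 10, 10, 10, 10, 10, 28, 33, 10, 10

sensor=A: status='warn' → inner[temp < 44] → 5
sensor=H: status='ok' → inner[humidity < 87] → 10
sensor=K: status='ok' → inner[humidity < 87] → 10
sensor=N: status='ok' → inner[humidity < 87] → 10
sensor=Q: status='offline' → outer ELSE → 10
sensor=S: status='offline' → outer ELSE → 10
sensor=T: status='warn' → inner[temp < 12] → 28
sensor=U: status='ok' → inner[humidity < 37] → 33
sensor=V: status='fail' → outer ELSE → 10
sensor=X: status='offline' → outer ELSE → 10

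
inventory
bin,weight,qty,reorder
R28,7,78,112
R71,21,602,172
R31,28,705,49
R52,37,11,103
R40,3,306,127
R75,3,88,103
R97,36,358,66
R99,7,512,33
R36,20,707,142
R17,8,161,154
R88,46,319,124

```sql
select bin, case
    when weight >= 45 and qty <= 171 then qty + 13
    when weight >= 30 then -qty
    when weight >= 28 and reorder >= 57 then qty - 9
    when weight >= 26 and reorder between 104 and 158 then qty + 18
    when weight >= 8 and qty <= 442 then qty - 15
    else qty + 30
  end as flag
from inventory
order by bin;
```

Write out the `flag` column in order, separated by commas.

146, 108, 735, 737, 336, -11, 632, 118, -319, -358, 542

bin=R17: weight >= 8 and qty <= 442 → 146
bin=R28: ELSE → 108
bin=R31: ELSE → 735
bin=R36: ELSE → 737
bin=R40: ELSE → 336
bin=R52: weight >= 30 → -11
bin=R71: ELSE → 632
bin=R75: ELSE → 118
bin=R88: weight >= 30 → -319
bin=R97: weight >= 30 → -358
bin=R99: ELSE → 542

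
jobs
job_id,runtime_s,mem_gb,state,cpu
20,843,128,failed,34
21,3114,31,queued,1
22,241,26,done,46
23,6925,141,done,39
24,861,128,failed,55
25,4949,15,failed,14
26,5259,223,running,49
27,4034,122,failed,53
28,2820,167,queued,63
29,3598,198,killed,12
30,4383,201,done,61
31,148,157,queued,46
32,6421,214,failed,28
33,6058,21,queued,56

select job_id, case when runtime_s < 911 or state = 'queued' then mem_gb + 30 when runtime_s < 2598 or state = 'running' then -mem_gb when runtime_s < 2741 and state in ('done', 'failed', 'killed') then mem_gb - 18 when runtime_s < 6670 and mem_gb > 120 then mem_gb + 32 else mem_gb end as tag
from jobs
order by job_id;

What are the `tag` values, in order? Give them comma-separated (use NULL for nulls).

job_id=20: runtime_s < 911 or state = 'queued' → 158
job_id=21: runtime_s < 911 or state = 'queued' → 61
job_id=22: runtime_s < 911 or state = 'queued' → 56
job_id=23: ELSE → 141
job_id=24: runtime_s < 911 or state = 'queued' → 158
job_id=25: ELSE → 15
job_id=26: runtime_s < 2598 or state = 'running' → -223
job_id=27: runtime_s < 6670 and mem_gb > 120 → 154
job_id=28: runtime_s < 911 or state = 'queued' → 197
job_id=29: runtime_s < 6670 and mem_gb > 120 → 230
job_id=30: runtime_s < 6670 and mem_gb > 120 → 233
job_id=31: runtime_s < 911 or state = 'queued' → 187
job_id=32: runtime_s < 6670 and mem_gb > 120 → 246
job_id=33: runtime_s < 911 or state = 'queued' → 51

158, 61, 56, 141, 158, 15, -223, 154, 197, 230, 233, 187, 246, 51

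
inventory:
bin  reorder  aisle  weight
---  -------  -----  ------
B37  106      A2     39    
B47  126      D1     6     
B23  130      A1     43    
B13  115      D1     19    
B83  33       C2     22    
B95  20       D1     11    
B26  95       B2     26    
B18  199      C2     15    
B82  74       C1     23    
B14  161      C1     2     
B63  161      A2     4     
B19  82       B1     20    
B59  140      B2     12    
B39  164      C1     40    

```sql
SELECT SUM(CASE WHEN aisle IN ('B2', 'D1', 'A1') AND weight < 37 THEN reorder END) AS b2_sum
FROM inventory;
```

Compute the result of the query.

bin=B37: ✗
bin=B47: ✓ → 126
bin=B23: ✗
bin=B13: ✓ → 115
bin=B83: ✗
bin=B95: ✓ → 20
bin=B26: ✓ → 95
bin=B18: ✗
bin=B82: ✗
bin=B14: ✗
bin=B63: ✗
bin=B19: ✗
bin=B59: ✓ → 140
bin=B39: ✗
b2_sum = 126 + 115 + 20 + 95 + 140 = 496

496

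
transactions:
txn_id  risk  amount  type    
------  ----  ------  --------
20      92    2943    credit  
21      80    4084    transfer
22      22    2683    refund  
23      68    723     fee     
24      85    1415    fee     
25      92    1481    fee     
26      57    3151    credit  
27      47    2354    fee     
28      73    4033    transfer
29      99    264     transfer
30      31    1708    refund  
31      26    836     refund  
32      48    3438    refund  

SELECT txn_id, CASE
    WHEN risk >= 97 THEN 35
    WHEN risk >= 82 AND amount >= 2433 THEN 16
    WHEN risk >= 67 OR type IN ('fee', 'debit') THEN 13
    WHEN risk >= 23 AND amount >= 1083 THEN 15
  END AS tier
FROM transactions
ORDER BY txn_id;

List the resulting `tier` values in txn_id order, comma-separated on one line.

txn_id=20: risk >= 82 AND amount >= 2433 → 16
txn_id=21: risk >= 67 OR type IN ('fee', 'debit') → 13
txn_id=22: (no match → NULL) → NULL
txn_id=23: risk >= 67 OR type IN ('fee', 'debit') → 13
txn_id=24: risk >= 67 OR type IN ('fee', 'debit') → 13
txn_id=25: risk >= 67 OR type IN ('fee', 'debit') → 13
txn_id=26: risk >= 23 AND amount >= 1083 → 15
txn_id=27: risk >= 67 OR type IN ('fee', 'debit') → 13
txn_id=28: risk >= 67 OR type IN ('fee', 'debit') → 13
txn_id=29: risk >= 97 → 35
txn_id=30: risk >= 23 AND amount >= 1083 → 15
txn_id=31: (no match → NULL) → NULL
txn_id=32: risk >= 23 AND amount >= 1083 → 15

16, 13, NULL, 13, 13, 13, 15, 13, 13, 35, 15, NULL, 15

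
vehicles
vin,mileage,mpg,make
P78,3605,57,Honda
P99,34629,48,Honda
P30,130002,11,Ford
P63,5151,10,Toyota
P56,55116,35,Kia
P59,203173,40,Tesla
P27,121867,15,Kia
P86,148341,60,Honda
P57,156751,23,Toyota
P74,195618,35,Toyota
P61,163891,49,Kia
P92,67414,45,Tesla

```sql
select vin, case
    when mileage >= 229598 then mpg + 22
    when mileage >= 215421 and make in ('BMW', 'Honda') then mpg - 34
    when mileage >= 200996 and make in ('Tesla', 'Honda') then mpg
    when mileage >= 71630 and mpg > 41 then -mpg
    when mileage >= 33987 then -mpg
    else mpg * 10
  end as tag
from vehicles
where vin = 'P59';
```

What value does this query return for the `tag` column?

40

vin = P59: mileage=203173, mpg=40, make=Tesla.
mileage >= 229598 → false
mileage >= 215421 and make in ('BMW', 'Honda') → false
mileage >= 200996 and make in ('Tesla', 'Honda') → true → 40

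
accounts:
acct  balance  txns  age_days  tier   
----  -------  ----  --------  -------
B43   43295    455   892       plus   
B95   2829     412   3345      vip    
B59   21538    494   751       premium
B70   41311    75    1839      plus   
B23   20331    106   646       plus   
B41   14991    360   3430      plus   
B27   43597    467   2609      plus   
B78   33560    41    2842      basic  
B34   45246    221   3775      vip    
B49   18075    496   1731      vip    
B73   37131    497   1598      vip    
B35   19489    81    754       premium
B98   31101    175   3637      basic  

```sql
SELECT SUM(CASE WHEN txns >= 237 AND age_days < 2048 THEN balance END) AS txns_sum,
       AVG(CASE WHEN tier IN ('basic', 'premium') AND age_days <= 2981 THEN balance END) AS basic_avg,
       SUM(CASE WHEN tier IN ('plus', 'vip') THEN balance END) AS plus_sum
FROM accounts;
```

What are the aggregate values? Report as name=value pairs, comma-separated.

[txns_sum: txns >= 237 AND age_days < 2048]
acct=B43: ✓ → 43295
acct=B95: ✗
acct=B59: ✓ → 21538
acct=B70: ✗
acct=B23: ✗
acct=B41: ✗
acct=B27: ✗
acct=B78: ✗
acct=B34: ✗
acct=B49: ✓ → 18075
acct=B73: ✓ → 37131
acct=B35: ✗
acct=B98: ✗
txns_sum = 43295 + 21538 + 18075 + 37131 = 120039
—
[basic_avg: tier IN ('basic', 'premium') AND age_days <= 2981]
acct=B43: ✗
acct=B95: ✗
acct=B59: ✓ → 21538
acct=B70: ✗
acct=B23: ✗
acct=B41: ✗
acct=B27: ✗
acct=B78: ✓ → 33560
acct=B34: ✗
acct=B49: ✗
acct=B73: ✗
acct=B35: ✓ → 19489
acct=B98: ✗
basic_avg = (21538 + 33560 + 19489) / 3 = 24862.3333333333
—
[plus_sum: tier IN ('plus', 'vip')]
acct=B43: ✓ → 43295
acct=B95: ✓ → 2829
acct=B59: ✗
acct=B70: ✓ → 41311
acct=B23: ✓ → 20331
acct=B41: ✓ → 14991
acct=B27: ✓ → 43597
acct=B78: ✗
acct=B34: ✓ → 45246
acct=B49: ✓ → 18075
acct=B73: ✓ → 37131
acct=B35: ✗
acct=B98: ✗
plus_sum = 43295 + 2829 + 41311 + 20331 + 14991 + 43597 + 45246 + 18075 + 37131 = 266806

txns_sum=120039, basic_avg=24862.3333333333, plus_sum=266806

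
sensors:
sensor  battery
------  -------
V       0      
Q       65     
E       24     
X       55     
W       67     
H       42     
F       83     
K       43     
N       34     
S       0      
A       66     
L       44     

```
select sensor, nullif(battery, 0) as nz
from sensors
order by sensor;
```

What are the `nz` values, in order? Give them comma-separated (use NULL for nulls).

66, 24, 83, 42, 43, 44, 34, 65, NULL, NULL, 67, 55

sensor=A: battery=66 vs 0: differ → 66
sensor=E: battery=24 vs 0: differ → 24
sensor=F: battery=83 vs 0: differ → 83
sensor=H: battery=42 vs 0: differ → 42
sensor=K: battery=43 vs 0: differ → 43
sensor=L: battery=44 vs 0: differ → 44
sensor=N: battery=34 vs 0: differ → 34
sensor=Q: battery=65 vs 0: differ → 65
sensor=S: battery=0 vs 0: equal → NULL
sensor=V: battery=0 vs 0: equal → NULL
sensor=W: battery=67 vs 0: differ → 67
sensor=X: battery=55 vs 0: differ → 55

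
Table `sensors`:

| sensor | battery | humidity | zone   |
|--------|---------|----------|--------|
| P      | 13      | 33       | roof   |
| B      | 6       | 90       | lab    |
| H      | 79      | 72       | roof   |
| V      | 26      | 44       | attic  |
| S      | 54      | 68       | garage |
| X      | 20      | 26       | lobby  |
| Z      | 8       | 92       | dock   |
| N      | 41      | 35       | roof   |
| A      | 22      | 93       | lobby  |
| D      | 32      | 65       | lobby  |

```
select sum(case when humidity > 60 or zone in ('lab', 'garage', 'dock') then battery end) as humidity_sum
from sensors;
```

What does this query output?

sensor=P: ✗
sensor=B: ✓ → 6
sensor=H: ✓ → 79
sensor=V: ✗
sensor=S: ✓ → 54
sensor=X: ✗
sensor=Z: ✓ → 8
sensor=N: ✗
sensor=A: ✓ → 22
sensor=D: ✓ → 32
humidity_sum = 6 + 79 + 54 + 8 + 22 + 32 = 201

201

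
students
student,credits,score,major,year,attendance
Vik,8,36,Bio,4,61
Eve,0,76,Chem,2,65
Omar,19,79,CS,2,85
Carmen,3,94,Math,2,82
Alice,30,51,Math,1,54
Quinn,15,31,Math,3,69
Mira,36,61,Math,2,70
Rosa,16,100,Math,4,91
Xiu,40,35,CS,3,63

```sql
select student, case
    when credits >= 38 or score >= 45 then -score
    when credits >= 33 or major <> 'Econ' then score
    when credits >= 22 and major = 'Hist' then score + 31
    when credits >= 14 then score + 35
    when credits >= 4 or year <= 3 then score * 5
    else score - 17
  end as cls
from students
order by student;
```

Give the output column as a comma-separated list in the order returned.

student=Alice: credits >= 38 or score >= 45 → -51
student=Carmen: credits >= 38 or score >= 45 → -94
student=Eve: credits >= 38 or score >= 45 → -76
student=Mira: credits >= 38 or score >= 45 → -61
student=Omar: credits >= 38 or score >= 45 → -79
student=Quinn: credits >= 33 or major <> 'Econ' → 31
student=Rosa: credits >= 38 or score >= 45 → -100
student=Vik: credits >= 33 or major <> 'Econ' → 36
student=Xiu: credits >= 38 or score >= 45 → -35

-51, -94, -76, -61, -79, 31, -100, 36, -35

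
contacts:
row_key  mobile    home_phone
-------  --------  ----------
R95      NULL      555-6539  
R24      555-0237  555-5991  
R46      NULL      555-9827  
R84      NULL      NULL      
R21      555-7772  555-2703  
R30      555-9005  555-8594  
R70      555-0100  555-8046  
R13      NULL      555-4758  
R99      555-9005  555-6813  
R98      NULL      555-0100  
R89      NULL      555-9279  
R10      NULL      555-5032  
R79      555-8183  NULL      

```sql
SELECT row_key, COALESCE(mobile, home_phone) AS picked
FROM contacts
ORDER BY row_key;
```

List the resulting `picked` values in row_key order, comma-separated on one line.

row_key=R10: mobile=NULL, home_phone=555-5032 → 555-5032
row_key=R13: mobile=NULL, home_phone=555-4758 → 555-4758
row_key=R21: mobile=555-7772 → 555-7772
row_key=R24: mobile=555-0237 → 555-0237
row_key=R30: mobile=555-9005 → 555-9005
row_key=R46: mobile=NULL, home_phone=555-9827 → 555-9827
row_key=R70: mobile=555-0100 → 555-0100
row_key=R79: mobile=555-8183 → 555-8183
row_key=R84: mobile=NULL, home_phone=NULL (all NULL) → NULL
row_key=R89: mobile=NULL, home_phone=555-9279 → 555-9279
row_key=R95: mobile=NULL, home_phone=555-6539 → 555-6539
row_key=R98: mobile=NULL, home_phone=555-0100 → 555-0100
row_key=R99: mobile=555-9005 → 555-9005

555-5032, 555-4758, 555-7772, 555-0237, 555-9005, 555-9827, 555-0100, 555-8183, NULL, 555-9279, 555-6539, 555-0100, 555-9005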